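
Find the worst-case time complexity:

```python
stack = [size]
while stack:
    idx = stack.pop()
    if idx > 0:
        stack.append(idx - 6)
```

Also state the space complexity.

Time complexity: O(n).
Space complexity: O(1).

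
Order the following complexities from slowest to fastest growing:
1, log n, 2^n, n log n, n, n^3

Ordered by growth rate: 1 < log n < n < n log n < n^3 < 2^n.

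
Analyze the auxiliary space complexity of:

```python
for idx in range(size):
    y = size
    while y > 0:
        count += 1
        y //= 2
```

Space complexity: O(1).
Only a constant amount of auxiliary storage is used; nothing grows with n.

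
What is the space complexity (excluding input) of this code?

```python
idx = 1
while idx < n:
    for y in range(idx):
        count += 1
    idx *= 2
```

Space complexity: O(1).
Only a constant amount of auxiliary storage is used; nothing grows with n.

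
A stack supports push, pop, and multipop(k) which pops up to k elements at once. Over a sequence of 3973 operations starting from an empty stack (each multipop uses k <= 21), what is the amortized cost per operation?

Each element is pushed exactly once and popped at most once (whether by pop or as part of a multipop). So the total number of individual pops over the whole sequence is at most the number of pushes, which is at most 3973. Total work <= 2 * 3973, hence O(1) amortized per operation.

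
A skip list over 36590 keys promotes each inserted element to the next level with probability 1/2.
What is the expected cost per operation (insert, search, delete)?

Expected number of levels is O(log_2(36590)) = O(log n). A search visits O(1) expected nodes per level over O(log n) levels. Insert/delete are a search plus O(1) pointer updates per level. Expected O(log n) per operation.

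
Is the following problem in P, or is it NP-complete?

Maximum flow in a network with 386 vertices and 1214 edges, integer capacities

This problem is in P: Edmonds-Karp / push-relabel run in polynomial time.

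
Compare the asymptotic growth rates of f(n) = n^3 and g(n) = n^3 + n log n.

f(n) = n^3 and g(n) = n^3 + n log n are Theta of each other: the lower-order n log n term is o(n^3); both are Theta(n^3).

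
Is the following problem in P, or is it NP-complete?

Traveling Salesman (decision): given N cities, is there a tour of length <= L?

This problem is NP-complete: reduces from Hamiltonian Cycle.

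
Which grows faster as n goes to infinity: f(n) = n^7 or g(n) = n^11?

g(n) = n^11 grows faster: n^11/n^7 = n^4 -> infinity.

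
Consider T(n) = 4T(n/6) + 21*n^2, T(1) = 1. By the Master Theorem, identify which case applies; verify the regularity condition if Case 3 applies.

a=4, b=6, f(n)=21*n^2.
log_6(4) = 0.7737 < 2.
f(n) = Omega(n^(0.7737+epsilon)) for some epsilon > 0, so Case 3 is the candidate.
Regularity: a*f(n/b) = 4*21*(n/6)^2 = (4/36)*21*n^2 <= c*f(n) with c = 4/36 < 1. Satisfied.
Case 3: T(n) = Theta(n^2).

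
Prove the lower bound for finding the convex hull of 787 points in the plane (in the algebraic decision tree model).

Reduction from sorting: given 787 numbers x_1,...,x_{787}, map x_i to the point (x_i, x_i^2) on the parabola y = x^2. All points are on the convex hull, and walking the hull gives them in sorted x-order. Since sorting requires Omega(n log n), so does planar convex hull.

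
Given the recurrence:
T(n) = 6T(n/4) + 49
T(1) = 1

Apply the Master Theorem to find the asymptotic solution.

a=6, b=4, f(n)=49. log_4(6) = 1.292. Case 1 of Master Theorem: T(n) = O(n^1.292).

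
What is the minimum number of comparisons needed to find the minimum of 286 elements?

Finding the minimum requires 285 comparisons, identical reasoning to finding the maximum. Each comparison eliminates one candidate.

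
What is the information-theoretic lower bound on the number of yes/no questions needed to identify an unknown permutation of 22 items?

There are 22! = 1124000727777607680000 permutations. Each yes/no question gives at most 1 bit, so at least ceil(log_2(1124000727777607680000)) = 70 questions are needed.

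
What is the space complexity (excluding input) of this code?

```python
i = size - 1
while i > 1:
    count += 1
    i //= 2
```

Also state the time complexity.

Space complexity: O(1).
Only a constant amount of auxiliary storage is used; nothing grows with n.
Time complexity: O(log n).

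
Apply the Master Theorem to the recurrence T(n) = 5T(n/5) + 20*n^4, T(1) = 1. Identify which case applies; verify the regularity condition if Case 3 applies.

a=5, b=5, f(n)=20*n^4.
log_5(5) = 1 < 4.
f(n) = Omega(n^(1+epsilon)) for some epsilon > 0, so Case 3 is the candidate.
Regularity: a*f(n/b) = 5*20*(n/5)^4 = (5/625)*20*n^4 <= c*f(n) with c = 5/625 < 1. Satisfied.
Case 3: T(n) = Theta(n^4).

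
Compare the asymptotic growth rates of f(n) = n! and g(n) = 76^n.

f(n) = n! grows faster: n!/76^n -> infinity by Stirling.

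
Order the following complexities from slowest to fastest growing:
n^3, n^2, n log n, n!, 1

Ordered by growth rate: 1 < n log n < n^2 < n^3 < n!.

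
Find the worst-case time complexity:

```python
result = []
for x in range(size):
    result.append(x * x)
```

Time complexity: O(n).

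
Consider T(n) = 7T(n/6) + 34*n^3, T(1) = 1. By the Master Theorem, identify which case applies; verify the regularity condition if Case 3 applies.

a=7, b=6, f(n)=34*n^3.
log_6(7) = 1.086 < 3.
f(n) = Omega(n^(1.086+epsilon)) for some epsilon > 0, so Case 3 is the candidate.
Regularity: a*f(n/b) = 7*34*(n/6)^3 = (7/216)*34*n^3 <= c*f(n) with c = 7/216 < 1. Satisfied.
Case 3: T(n) = Theta(n^3).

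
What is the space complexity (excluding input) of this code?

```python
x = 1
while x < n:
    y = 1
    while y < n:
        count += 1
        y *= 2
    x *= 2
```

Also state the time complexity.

Space complexity: O(1).
Only a constant amount of auxiliary storage is used; nothing grows with n.
Time complexity: O(log^2 n).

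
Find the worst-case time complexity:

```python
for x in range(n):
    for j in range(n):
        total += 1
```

Time complexity: O(n^2).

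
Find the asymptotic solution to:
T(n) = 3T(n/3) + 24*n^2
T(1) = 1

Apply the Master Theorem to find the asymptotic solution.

a=3, b=3, f(n)=24*n^2. log_3(3) = 1 < 2. Case 3: T(n) = O(n^2).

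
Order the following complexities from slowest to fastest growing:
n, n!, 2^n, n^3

Ordered by growth rate: n < n^3 < 2^n < n!.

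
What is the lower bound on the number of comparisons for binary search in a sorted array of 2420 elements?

With 2420 possible positions, we need at least ceil(log_2(2420)) = 12 comparisons. Each comparison splits the remaining candidates by at most half.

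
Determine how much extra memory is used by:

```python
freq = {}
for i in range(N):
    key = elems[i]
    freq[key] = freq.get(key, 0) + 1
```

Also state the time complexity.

Space complexity: O(n).
Auxiliary storage grows linearly with the input size n in the worst case.
Time complexity: O(n).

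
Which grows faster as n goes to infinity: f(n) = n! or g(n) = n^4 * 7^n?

f(n) = n! grows faster: by Stirling n! ~ (n/e)^n sqrt(2*pi*n); (n/e)^n eventually dominates n^4 * 7^n.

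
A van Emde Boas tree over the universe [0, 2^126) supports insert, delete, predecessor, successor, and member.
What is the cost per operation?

vEB recursively partitions [0, 85070591730234615865843651857942052864) into sqrt(u) clusters of size sqrt(u). Each operation recurses into either one cluster or the summary, never both: T(u) = T(sqrt(u)) + O(1) => T(u) = O(log log u) = O(log 126). This is worst-case, not just amortized.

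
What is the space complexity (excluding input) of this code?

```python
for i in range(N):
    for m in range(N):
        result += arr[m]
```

Space complexity: O(1).
Only a constant amount of auxiliary storage is used; nothing grows with n.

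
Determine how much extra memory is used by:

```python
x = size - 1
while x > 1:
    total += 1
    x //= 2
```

Space complexity: O(1).
Only a constant amount of auxiliary storage is used; nothing grows with n.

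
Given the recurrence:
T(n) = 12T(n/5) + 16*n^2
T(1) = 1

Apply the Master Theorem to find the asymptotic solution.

a=12, b=5, f(n)=16*n^2. log_5(12) = 1.544 < 2. Case 3: T(n) = O(n^2).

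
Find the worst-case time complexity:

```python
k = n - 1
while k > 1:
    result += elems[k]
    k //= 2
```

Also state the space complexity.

Time complexity: O(log n).
Space complexity: O(1).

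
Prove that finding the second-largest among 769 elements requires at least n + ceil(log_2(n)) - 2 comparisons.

Lower bound (adversary): identifying the maximum requires 769-1 comparisons (each eliminates one candidate). Assign weight 1 to each element; on each comparison the adversary lets the heavier side win and gives it the loser's weight. The max ends with weight 769, but each comparison it wins at most doubles its weight, so the max must win >= ceil(log_2(769)) = 10 comparisons. The second-largest is one of those 10 direct losers to the max, and identifying which one is largest needs >= 10-1 further comparisons. Total >= 769-1 + 10-1 = 777.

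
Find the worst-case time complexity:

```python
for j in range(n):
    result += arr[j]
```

Time complexity: O(n).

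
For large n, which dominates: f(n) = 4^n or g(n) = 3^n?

f(n) = 4^n grows faster: (4/3)^n -> infinity since 4/3 > 1.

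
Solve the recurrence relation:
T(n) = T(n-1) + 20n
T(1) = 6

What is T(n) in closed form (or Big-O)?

Unrolling: T(n) = 6 + 20*(2 + 3 + ... + n) = 6 + 20*(n(n+1)/2 - 1) = O(n^2).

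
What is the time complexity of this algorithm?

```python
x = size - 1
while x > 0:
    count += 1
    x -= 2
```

Time complexity: O(n).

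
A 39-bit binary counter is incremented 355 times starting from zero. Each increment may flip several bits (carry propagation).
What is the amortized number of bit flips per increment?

Bit i flips on every 2^i-th increment, so over 355 increments bit i flips floor(355/2^i) times. Summing over i: total flips < 2 * 355. Amortized: < 2 = O(1) per increment.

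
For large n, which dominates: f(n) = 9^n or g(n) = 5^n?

f(n) = 9^n grows faster: (9/5)^n -> infinity since 9/5 > 1.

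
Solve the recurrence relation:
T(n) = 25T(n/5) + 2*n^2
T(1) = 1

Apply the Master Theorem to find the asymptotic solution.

a=25, b=5, f(n)=2*n^2. log_5(25) = 2. Case 2: T(n) = O(n^2 log n).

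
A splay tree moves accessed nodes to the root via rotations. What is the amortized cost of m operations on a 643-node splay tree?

Using a potential function Phi = sum of log(size of subtree) for each node, each splay operation has amortized cost O(log n) where n = 643. Bad individual operations (O(n)) are offset by decreased potential.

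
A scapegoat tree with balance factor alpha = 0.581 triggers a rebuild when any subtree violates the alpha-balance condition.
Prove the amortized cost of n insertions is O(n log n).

Define potential Phi = c * sum of |size(left(v)) - size(right(v))| over all nodes. An insertion at depth d costs O(d) = O(log n) and increases Phi by O(log n). When a rebuild of subtree of size s occurs, it costs O(s) but reduces Phi by Omega(s). With alpha = 0.581, between rebuilds Omega(s) insertions must occur. Amortized cost per insertion: O(log n).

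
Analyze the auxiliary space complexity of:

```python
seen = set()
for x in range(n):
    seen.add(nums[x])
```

Space complexity: O(n).
Auxiliary storage grows linearly with the input size n in the worst case.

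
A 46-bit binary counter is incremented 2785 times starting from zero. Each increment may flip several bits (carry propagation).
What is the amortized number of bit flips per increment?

Bit i flips on every 2^i-th increment, so over 2785 increments bit i flips floor(2785/2^i) times. Summing over i: total flips < 2 * 2785. Amortized: < 2 = O(1) per increment.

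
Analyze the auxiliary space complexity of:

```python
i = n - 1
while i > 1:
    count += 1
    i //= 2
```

Space complexity: O(1).
Only a constant amount of auxiliary storage is used; nothing grows with n.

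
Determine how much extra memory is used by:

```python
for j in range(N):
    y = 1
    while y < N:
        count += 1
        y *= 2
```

Space complexity: O(1).
Only a constant amount of auxiliary storage is used; nothing grows with n.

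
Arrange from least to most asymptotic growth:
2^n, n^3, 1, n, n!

Ordered by growth rate: 1 < n < n^3 < 2^n < n!.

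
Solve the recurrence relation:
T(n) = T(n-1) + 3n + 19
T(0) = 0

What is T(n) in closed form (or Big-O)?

Dominant term in sum is 3*sum(i, i=1..n) = 3*n*(n+1)/2 = O(n^2).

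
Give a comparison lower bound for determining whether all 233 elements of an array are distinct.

In the algebraic decision-tree model, the YES region for element distinctness on 233 elements has 233! connected components (one per ordering). Ben-Or's theorem then gives a lower bound of Omega(log(n!)) = Omega(n log n).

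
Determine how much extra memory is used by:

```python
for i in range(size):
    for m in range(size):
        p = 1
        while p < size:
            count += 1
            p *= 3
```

Space complexity: O(1).
Only a constant amount of auxiliary storage is used; nothing grows with n.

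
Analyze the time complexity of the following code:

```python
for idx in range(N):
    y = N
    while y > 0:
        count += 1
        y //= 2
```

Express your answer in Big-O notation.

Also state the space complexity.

Time complexity: O(n log n).
Space complexity: O(1).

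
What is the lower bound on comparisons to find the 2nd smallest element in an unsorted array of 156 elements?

Finding the 2nd smallest of 156 elements requires Omega(n) comparisons. Every element must participate in at least one comparison; otherwise it could be the 2nd smallest.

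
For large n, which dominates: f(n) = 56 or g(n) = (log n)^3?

g(n) = (log n)^3 grows faster: any unbounded function dominates a constant.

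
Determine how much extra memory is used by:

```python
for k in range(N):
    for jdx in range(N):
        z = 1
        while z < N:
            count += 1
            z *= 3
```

Space complexity: O(1).
Only a constant amount of auxiliary storage is used; nothing grows with n.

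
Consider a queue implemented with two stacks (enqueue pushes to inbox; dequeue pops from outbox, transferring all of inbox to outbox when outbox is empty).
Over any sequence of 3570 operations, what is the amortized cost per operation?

Each element is pushed to inbox once, popped once, pushed to outbox once, and popped once: 4 unit operations over its lifetime. Over 3570 operations the total work is O(3570). Amortized O(1) per enqueue/dequeue.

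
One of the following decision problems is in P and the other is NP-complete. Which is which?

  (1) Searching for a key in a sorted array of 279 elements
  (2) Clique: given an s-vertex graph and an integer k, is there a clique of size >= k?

(1) is P: binary search runs in O(log n).
(2) is NP-complete: complement of Independent Set / Vertex Cover (with k part of the input).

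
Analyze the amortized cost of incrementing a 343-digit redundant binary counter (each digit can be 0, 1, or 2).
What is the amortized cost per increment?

A redundant counter on 343 digits allows digit values 0, 1, 2. Increment adds 1 to the least significant digit and carries any 2 to a 0 plus +1 on the next digit. With potential Phi = (number of 2-digits), each increment does O(1) actual work plus a chain of carries, each of which decreases Phi by 1. Amortized O(1).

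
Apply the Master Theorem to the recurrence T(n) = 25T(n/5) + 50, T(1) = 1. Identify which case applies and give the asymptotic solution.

a=25, b=5, f(n)=50.
log_5(25) = 2 > 0.
Since f(n) = O(n^0) is polynomially smaller than n^2, Case 1 applies.
T(n) = Theta(n^2).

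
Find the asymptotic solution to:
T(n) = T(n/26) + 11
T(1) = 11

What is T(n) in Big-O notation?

Each step divides n by 26 and adds 11. After log_26(n) steps, T(n) = O(log n).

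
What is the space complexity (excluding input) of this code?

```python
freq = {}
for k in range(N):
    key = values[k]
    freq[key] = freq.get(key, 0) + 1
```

Space complexity: O(n).
Auxiliary storage grows linearly with the input size n in the worst case.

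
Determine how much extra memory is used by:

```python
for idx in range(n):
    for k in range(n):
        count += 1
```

Space complexity: O(1).
Only a constant amount of auxiliary storage is used; nothing grows with n.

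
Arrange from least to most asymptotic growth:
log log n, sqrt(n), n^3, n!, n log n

Ordered by growth rate: log log n < sqrt(n) < n log n < n^3 < n!.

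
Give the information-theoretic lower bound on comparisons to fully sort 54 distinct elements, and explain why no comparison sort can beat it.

A comparison sort is a binary decision tree whose leaves are the 54! = 230843697339241380472092742683027581083278564571807941132288000000000000 possible output permutations. A binary tree with L leaves has height >= ceil(log_2(L)). So any comparison sort needs >= ceil(log_2(54!)) = 238 comparisons in the worst case.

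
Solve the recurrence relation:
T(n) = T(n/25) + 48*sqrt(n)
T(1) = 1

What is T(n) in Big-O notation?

Each level contributes sqrt(n/25^k). Geometric series with ratio 1/sqrt(25) < 1 sums to O(sqrt(n)).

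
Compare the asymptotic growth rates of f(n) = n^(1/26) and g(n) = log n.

f(n) = n^(1/26) grows faster: any positive power of n dominates log n.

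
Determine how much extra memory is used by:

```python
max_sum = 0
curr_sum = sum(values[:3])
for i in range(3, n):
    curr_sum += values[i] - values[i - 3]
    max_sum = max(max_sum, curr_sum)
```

Space complexity: O(1).
Only a constant amount of auxiliary storage is used; nothing grows with n.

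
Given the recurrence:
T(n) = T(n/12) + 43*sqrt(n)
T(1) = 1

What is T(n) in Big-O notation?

Each level contributes sqrt(n/12^k). Geometric series with ratio 1/sqrt(12) < 1 sums to O(sqrt(n)).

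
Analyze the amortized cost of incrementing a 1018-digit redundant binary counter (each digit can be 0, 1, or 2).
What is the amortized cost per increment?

A redundant counter on 1018 digits allows digit values 0, 1, 2. Increment adds 1 to the least significant digit and carries any 2 to a 0 plus +1 on the next digit. With potential Phi = (number of 2-digits), each increment does O(1) actual work plus a chain of carries, each of which decreases Phi by 1. Amortized O(1).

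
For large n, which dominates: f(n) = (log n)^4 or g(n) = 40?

f(n) = (log n)^4 grows faster: any unbounded function dominates a constant.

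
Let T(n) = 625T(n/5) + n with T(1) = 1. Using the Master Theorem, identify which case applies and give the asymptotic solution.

a=625, b=5, f(n)=n.
log_5(625) = 4 > 1.
Since f(n) = O(n^1) is polynomially smaller than n^4, Case 1 applies.
T(n) = Theta(n^4).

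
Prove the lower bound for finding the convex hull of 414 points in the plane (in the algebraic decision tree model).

Reduction from sorting: given 414 numbers x_1,...,x_{414}, map x_i to the point (x_i, x_i^2) on the parabola y = x^2. All points are on the convex hull, and walking the hull gives them in sorted x-order. Since sorting requires Omega(n log n), so does planar convex hull.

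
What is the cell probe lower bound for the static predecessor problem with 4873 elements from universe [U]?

The Patrascu-Thorup lower bound shows any data structure on n = 4873 elements using O(n * polylog(n)) space requires Omega(log log U) query time. van Emde Boas trees achieve O(log log U) with O(U) space.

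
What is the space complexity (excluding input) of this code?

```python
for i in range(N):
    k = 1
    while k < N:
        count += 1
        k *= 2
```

Space complexity: O(1).
Only a constant amount of auxiliary storage is used; nothing grows with n.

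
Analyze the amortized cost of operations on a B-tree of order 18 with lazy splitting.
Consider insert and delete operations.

In a B-tree of order 18, a node splits when it has 18 keys. With lazy splitting, we use potential Phi = number of full nodes + number of near-empty nodes. Each split costs O(1) but reduces potential. Between splits, at least 9 insertions must occur in that node. Amortized structural cost is O(1) per operation, plus O(log_18 n) traversal.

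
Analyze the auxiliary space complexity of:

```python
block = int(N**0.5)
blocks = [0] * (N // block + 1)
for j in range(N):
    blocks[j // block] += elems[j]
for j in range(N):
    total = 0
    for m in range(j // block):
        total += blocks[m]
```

Space complexity: O(sqrt(n)).
Storage scales with sqrt(n).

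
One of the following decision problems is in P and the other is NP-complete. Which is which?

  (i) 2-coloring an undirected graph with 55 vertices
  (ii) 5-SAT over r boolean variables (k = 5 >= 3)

(i) is P: 2-coloring is bipartiteness testing via BFS, O(V+E).
(ii) is NP-complete: 3-SAT is NP-complete (Cook-Levin); k-SAT for k>=3 reduces from 3-SAT.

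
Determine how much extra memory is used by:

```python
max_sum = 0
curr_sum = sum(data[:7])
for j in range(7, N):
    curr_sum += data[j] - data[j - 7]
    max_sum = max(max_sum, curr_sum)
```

Space complexity: O(1).
Only a constant amount of auxiliary storage is used; nothing grows with n.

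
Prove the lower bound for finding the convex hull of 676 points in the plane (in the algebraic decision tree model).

Reduction from sorting: given 676 numbers x_1,...,x_{676}, map x_i to the point (x_i, x_i^2) on the parabola y = x^2. All points are on the convex hull, and walking the hull gives them in sorted x-order. Since sorting requires Omega(n log n), so does planar convex hull.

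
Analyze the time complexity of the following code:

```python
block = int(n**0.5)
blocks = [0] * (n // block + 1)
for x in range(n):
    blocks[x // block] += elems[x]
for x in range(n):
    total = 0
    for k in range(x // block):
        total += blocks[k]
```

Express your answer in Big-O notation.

Time complexity: O(n * sqrt(n)).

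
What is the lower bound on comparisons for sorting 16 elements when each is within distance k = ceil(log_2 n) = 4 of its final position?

Partition the 16 positions into floor(n/k) blocks of k = 4 consecutive positions; any permutation within a block keeps every element within k of its final position, so there are at least (k!)^(n/k) distinguishable inputs. Lower bound: log_2((k!)^(n/k)) = (n/k) * log_2(k!) = Theta(n log k); with k = ceil(log_2 n), this is Omega(n log log n).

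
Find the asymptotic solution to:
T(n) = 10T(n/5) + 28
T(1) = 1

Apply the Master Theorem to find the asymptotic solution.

a=10, b=5, f(n)=28. log_5(10) = 1.431. Case 1 of Master Theorem: T(n) = O(n^1.431).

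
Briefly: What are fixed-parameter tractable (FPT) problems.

A problem parameterized by k is FPT if it can be solved in time f(k) * n^O(1), where f is any computable function of k alone. Vertex Cover parameterized by solution size k is FPT: O(2^k * n). The W-hierarchy (W[1], W[2], ...) classifies parameterized problems by hardness; Clique parameterized by clique size is W[1]-complete.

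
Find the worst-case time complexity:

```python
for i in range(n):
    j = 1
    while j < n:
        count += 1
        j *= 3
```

Time complexity: O(n log n).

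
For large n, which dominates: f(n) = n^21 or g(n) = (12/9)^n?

g(n) = (12/9)^n grows faster: (12/9)^n is exponential with base 12/9 > 1, dominating every polynomial.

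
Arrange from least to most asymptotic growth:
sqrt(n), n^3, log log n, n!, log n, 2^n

Ordered by growth rate: log log n < log n < sqrt(n) < n^3 < 2^n < n!.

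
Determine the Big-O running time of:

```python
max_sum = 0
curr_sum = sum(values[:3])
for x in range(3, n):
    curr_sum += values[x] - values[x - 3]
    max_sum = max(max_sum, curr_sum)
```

Time complexity: O(n).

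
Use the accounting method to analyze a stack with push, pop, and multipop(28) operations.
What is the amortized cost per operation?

Assign 2 credits per push (1 for the push, 1 saved for a future pop). Each pop or element popped by multipop(28) uses 1 saved credit. Total credits never go negative, so amortized cost is O(1).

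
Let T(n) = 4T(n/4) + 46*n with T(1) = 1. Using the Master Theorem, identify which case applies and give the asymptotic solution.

a=4, b=4, f(n)=46*n.
log_4(4) = 1, so n^(log_b(a)) = n.
f(n) = Theta(n), so Case 2 applies.
T(n) = Theta(n log n).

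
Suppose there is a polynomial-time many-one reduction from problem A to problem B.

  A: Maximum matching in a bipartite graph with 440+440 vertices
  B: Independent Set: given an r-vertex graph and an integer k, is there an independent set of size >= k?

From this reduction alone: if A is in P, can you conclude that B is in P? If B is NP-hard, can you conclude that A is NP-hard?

A poly-time reduction A <=_p B transfers tractability DOWN (B easy => A easy) and hardness UP (A hard => B hard), not the reverse.
From A in P, the reduction alone does NOT give B in P: any problem in P trivially reduces to SAT, yet SAT is not known to be in P.
From B NP-hard, the reduction alone does NOT give A NP-hard: again, easy problems reduce to hard ones.
(Here in fact A is P and B is NP-complete.)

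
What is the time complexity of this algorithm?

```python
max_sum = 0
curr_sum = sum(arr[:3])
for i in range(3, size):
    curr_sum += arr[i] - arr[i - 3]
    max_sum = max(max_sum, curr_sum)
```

Time complexity: O(n).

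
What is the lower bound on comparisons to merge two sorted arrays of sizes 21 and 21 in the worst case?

Adversary: with |21 - 21| <= 1 the inputs can be fully interleaved so that every adjacent pair in the merged output comes from different arrays. Then each of the 41 adjacent pairs must be directly compared, or the algorithm cannot determine their relative order. Standard merge meets this bound.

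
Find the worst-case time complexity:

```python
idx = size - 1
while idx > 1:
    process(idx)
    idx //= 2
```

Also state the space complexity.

Time complexity: O(log n).
Space complexity: O(1).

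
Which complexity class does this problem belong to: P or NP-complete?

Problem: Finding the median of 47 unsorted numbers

This problem is in P: linear-time selection (median-of-medians) runs in O(n).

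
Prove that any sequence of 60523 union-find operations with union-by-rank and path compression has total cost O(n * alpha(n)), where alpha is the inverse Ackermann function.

Using Tarjan's analysis with rank-based potential function. Union-by-rank keeps tree height O(log n). Path compression flattens paths during find. For n = 60523 operations, total cost is O(n * alpha(n)), effectively O(n) since alpha grows incredibly slowly.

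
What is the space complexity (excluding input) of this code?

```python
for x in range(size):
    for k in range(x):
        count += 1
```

Space complexity: O(1).
Only a constant amount of auxiliary storage is used; nothing grows with n.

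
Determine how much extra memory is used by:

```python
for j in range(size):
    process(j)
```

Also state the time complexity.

Space complexity: O(1).
Only a constant amount of auxiliary storage is used; nothing grows with n.
Time complexity: O(n).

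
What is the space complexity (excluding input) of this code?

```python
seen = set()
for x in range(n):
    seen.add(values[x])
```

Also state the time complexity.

Space complexity: O(n).
Auxiliary storage grows linearly with the input size n in the worst case.
Time complexity: O(n).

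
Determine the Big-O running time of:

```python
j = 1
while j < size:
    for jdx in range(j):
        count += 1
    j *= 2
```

Time complexity: O(n).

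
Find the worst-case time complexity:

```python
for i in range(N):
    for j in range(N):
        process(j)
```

Time complexity: O(n^2).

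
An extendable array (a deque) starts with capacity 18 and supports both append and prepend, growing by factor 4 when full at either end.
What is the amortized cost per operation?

Growth at either end copies all elements; capacities form a geometric sequence with ratio 4, so total copy cost over n operations is O(n) (two geometric series). Amortized O(1).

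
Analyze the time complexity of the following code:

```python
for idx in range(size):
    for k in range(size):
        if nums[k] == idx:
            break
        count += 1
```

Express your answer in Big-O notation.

Time complexity: O(n^2).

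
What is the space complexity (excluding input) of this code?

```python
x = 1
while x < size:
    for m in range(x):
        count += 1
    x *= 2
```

Space complexity: O(1).
Only a constant amount of auxiliary storage is used; nothing grows with n.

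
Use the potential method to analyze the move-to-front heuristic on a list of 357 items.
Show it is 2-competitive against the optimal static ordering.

Let Phi = number of inversions between the MTF list and the optimal static list (0 <= Phi <= C(357,2)). Accessing an element at MTF position k and optimal position j: the move-to-front destroys all k-1 inversions in front of it that are not in front in optimal (>= k-j of them) and creates at most j-1 new ones. Amortized cost <= k + (j-1) - (k-j) = 2j - 1 <= 2 * optimal cost.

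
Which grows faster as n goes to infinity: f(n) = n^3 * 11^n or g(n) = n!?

g(n) = n! grows faster: by Stirling n! ~ (n/e)^n sqrt(2*pi*n); (n/e)^n eventually dominates n^3 * 11^n.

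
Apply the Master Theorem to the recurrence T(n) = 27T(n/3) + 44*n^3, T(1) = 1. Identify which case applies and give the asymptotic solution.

a=27, b=3, f(n)=44*n^3.
log_3(27) = 3, so n^(log_b(a)) = n^3.
f(n) = Theta(n^3), so Case 2 applies.
T(n) = Theta(n^3 log n).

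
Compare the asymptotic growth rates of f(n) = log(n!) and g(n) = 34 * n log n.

f(n) = log(n!) and g(n) = 34 * n log n are Theta of each other: Stirling: log(n!) = n log n - n + O(log n) = Theta(n log n); the constant 34 doesn't change the Theta class.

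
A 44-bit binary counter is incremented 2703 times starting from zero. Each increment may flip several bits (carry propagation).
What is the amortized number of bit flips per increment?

Bit i flips on every 2^i-th increment, so over 2703 increments bit i flips floor(2703/2^i) times. Summing over i: total flips < 2 * 2703. Amortized: < 2 = O(1) per increment.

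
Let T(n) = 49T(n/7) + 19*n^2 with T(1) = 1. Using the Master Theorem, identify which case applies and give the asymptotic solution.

a=49, b=7, f(n)=19*n^2.
log_7(49) = 2, so n^(log_b(a)) = n^2.
f(n) = Theta(n^2), so Case 2 applies.
T(n) = Theta(n^2 log n).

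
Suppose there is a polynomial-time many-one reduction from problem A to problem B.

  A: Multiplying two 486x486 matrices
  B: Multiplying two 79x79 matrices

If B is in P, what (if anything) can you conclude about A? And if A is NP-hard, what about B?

A poly-time reduction A <=_p B means any A-instance can be transformed to a B-instance in poly time.
If B is in P: compose the reduction with B's poly-time algorithm to solve A in poly time, so A is in P.
If A is NP-hard: every NP problem reduces to A, which reduces to B; composing reductions, every NP problem reduces to B, so B is NP-hard.
(Here in fact A is P and B is P.)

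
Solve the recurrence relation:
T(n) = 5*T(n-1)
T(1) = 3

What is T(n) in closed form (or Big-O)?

Each step multiplies by 5. T(n) = T(1)*5^(n-1) = 3*5^(n-1).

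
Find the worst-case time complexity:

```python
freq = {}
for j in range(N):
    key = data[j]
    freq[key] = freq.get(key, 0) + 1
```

Time complexity: O(n).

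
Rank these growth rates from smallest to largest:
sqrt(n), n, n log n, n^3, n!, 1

Ordered by growth rate: 1 < sqrt(n) < n < n log n < n^3 < n!.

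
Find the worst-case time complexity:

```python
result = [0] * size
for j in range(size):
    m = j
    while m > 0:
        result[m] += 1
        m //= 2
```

Time complexity: O(n log n).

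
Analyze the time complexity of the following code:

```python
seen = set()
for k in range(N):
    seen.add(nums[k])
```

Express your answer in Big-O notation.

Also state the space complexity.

Time complexity: O(n).
Space complexity: O(n).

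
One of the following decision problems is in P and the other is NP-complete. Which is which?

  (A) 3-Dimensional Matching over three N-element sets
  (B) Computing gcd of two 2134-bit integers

(A) is NP-complete: one of Karp's 21 NP-complete problems.
(B) is P: the Euclidean algorithm runs in polynomial time in the bit-length.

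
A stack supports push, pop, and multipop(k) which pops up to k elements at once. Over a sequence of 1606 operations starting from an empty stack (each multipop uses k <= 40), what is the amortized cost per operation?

Each element is pushed exactly once and popped at most once (whether by pop or as part of a multipop). So the total number of individual pops over the whole sequence is at most the number of pushes, which is at most 1606. Total work <= 2 * 1606, hence O(1) amortized per operation.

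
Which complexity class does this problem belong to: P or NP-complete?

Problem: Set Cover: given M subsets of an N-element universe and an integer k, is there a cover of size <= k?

This problem is NP-complete: one of Karp's 21 NP-complete problems (with k part of the input).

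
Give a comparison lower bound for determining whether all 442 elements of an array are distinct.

In the algebraic decision-tree model, the YES region for element distinctness on 442 elements has 442! connected components (one per ordering). Ben-Or's theorem then gives a lower bound of Omega(log(n!)) = Omega(n log n).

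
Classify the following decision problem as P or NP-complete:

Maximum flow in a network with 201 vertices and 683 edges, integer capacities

This problem is in P: Edmonds-Karp / push-relabel run in polynomial time.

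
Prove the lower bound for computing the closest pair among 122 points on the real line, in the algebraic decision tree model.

Reduction from element distinctness: given 122 reals, the closest-pair distance is 0 iff two are equal. Element distinctness has an Omega(n log n) lower bound in the algebraic decision tree model (Ben-Or). Therefore closest pair on a line also requires Omega(n log n). Sorting then a linear scan achieves this.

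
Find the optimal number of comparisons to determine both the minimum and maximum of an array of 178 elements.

Naive approach: 354 comparisons (177 for max + 177 for min).
Optimal: Compare elements in pairs first (floor(n/2) = 89 comparisons), then find max among winners and min among losers (88 comparisons each).
Total: ceil(3n/2) - 2 = 265 comparisons. An adversary argument shows this is also a lower bound.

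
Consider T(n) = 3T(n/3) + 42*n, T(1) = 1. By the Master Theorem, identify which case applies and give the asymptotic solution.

a=3, b=3, f(n)=42*n.
log_3(3) = 1, so n^(log_b(a)) = n.
f(n) = Theta(n), so Case 2 applies.
T(n) = Theta(n log n).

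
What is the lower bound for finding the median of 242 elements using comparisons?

To find the median of 242 elements, every element must be compared at least once, so the lower bound is Omega(n). The BFPRT algorithm achieves O(n), making this tight.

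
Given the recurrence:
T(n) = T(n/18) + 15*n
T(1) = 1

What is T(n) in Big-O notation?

Geometric series: 15*n*(1 + 1/18 + 1/18^2 + ...) = O(n). T(n) = O(n).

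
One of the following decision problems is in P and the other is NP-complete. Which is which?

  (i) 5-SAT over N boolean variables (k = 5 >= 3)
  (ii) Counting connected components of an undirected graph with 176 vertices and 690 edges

(i) is NP-complete: 3-SAT is NP-complete (Cook-Levin); k-SAT for k>=3 reduces from 3-SAT.
(ii) is P: BFS/DFS visits each vertex and edge once: O(V+E).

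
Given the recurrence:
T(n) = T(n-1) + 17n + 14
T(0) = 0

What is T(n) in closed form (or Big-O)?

Dominant term in sum is 17*sum(i, i=1..n) = 17*n*(n+1)/2 = O(n^2).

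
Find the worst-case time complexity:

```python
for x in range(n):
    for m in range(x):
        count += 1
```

Time complexity: O(n^2).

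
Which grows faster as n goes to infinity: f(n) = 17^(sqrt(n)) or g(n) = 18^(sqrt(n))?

g(n) = 18^(sqrt(n)) grows faster: ratio is (18/17)^(sqrt(n)) -> infinity since 18/17 > 1.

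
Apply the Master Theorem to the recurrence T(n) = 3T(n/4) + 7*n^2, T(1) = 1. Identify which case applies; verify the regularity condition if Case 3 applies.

a=3, b=4, f(n)=7*n^2.
log_4(3) = 0.7925 < 2.
f(n) = Omega(n^(0.7925+epsilon)) for some epsilon > 0, so Case 3 is the candidate.
Regularity: a*f(n/b) = 3*7*(n/4)^2 = (3/16)*7*n^2 <= c*f(n) with c = 3/16 < 1. Satisfied.
Case 3: T(n) = Theta(n^2).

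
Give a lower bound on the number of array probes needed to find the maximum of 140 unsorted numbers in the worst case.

Adversary: any unprobed cell could hold a value larger than everything seen so far. If fewer than 140 cells are probed, the adversary places the max in an unprobed cell. So all 140 cells must be examined; together with 140-1 comparisons this is tight.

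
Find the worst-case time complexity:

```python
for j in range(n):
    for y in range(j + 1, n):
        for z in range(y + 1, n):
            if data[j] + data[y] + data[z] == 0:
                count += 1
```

Time complexity: O(n^3).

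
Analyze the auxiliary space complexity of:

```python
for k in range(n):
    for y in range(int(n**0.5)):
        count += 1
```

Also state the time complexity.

Space complexity: O(1).
Only a constant amount of auxiliary storage is used; nothing grows with n.
Time complexity: O(n * sqrt(n)).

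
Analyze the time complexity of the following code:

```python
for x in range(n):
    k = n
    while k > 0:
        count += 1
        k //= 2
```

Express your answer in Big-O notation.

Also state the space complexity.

Time complexity: O(n log n).
Space complexity: O(1).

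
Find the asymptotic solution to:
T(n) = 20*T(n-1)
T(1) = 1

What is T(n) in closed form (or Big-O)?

Each step multiplies by 20. T(n) = T(1)*20^(n-1) = 20^(n-1).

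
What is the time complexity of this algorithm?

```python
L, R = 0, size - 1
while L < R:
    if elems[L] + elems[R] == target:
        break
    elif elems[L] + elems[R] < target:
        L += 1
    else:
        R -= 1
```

Time complexity: O(n).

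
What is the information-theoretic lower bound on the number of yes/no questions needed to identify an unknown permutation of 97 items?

There are 97! = 96192759682482119853328425949563698712343813919172976158104477319333745612481875498805879175589072651261284189679678167647067832320000000000000000000000 permutations. Each yes/no question gives at most 1 bit, so at least ceil(log_2(96192759682482119853328425949563698712343813919172976158104477319333745612481875498805879175589072651261284189679678167647067832320000000000000000000000)) = 505 questions are needed.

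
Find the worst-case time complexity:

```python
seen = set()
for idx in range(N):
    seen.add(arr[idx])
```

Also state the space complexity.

Time complexity: O(n).
Space complexity: O(n).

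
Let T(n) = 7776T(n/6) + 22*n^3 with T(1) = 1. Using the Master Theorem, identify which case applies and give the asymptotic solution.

a=7776, b=6, f(n)=22*n^3.
log_6(7776) = 5 > 3.
Since f(n) = O(n^3) is polynomially smaller than n^5, Case 1 applies.
T(n) = Theta(n^5).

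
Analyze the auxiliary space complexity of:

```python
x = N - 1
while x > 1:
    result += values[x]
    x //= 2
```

Space complexity: O(1).
Only a constant amount of auxiliary storage is used; nothing grows with n.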